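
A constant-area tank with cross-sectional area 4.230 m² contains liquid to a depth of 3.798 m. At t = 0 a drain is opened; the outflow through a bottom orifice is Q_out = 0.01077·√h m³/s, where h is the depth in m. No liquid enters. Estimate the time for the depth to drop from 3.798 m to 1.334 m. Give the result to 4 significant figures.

A dh/dt = −Q_out = −0.01077 √h.
∫ h^(−1/2) dh = −(0.01077/A) ∫ dt, giving 2√h = 2√h₀ − (0.01077/A) t.
t = 2A(√h₀ − √h)/0.01077 = 2·4.230·(√3.798 − √1.334)/0.01077
  = 8.46000 × (1.94885 − 1.15499) / 0.01077 = 623.587 s.

623.6 s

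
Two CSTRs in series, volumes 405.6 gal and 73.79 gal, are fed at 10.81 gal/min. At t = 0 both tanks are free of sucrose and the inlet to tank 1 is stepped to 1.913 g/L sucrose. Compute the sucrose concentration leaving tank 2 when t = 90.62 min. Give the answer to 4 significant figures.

1.704 g/L

Species balance on tank i: dCᵢ/dt = (Cᵢ₋₁ − Cᵢ)/τᵢ with τᵢ = Vᵢ/Q.
τ₁ = 405.6/10.81 = 37.5208 min; τ₂ = 73.79/10.81 = 6.82609 min.
Tank 1: C₁ = C_in(1 − e^(−t/τ₁)). Tank 2 (τ₁ ≠ τ₂): C₂ = C_in[1 − (τ₁ e^(−t/τ₁) − τ₂ e^(−t/τ₂))/(τ₁ − τ₂)].
At t = 90.62: e^(−t/τ₁) = 0.0893501, e^(−t/τ₂) = 1.71595e-06.
C₂ = 1.913·[1 − (37.5208·0.0893501 − 6.82609·1.71595e-06)/(30.6947)] = 1.913·0.890780 = 1.70406 g/L.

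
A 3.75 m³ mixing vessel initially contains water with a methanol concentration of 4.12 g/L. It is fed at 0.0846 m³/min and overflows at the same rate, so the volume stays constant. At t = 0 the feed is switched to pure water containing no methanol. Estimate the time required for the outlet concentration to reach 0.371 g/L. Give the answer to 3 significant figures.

Species balance on the tank: V dC/dt = Q(C_in − C), so τ = V/Q = 44.326 min.
C(t) = C_in + (C₀ − C_in) e^(−t/τ). Set C = 0.371 and solve for t:
e^(−t/τ) = (C − C_in)/(C₀ − C_in) = (0.371 − 0)/(4.12 − 0) = 0.090049
t = −τ ln(…) = 44.326 × 2.4074 = 106.71 min.

107 min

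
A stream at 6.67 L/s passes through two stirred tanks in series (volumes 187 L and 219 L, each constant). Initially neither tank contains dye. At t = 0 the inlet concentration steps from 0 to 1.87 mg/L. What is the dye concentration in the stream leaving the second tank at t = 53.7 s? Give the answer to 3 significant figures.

Each tank obeys Vᵢ dCᵢ/dt = Q(Cᵢ₋₁ − Cᵢ), so τᵢ = Vᵢ/Q.
τ₁ = 187/6.67 = 28.036 s; τ₂ = 219/6.67 = 32.834 s.
Solving the cascade with C₁(0)=C₂(0)=0 gives C₂(t) = C_in[1 − (τ₁ e^(−t/τ₁) − τ₂ e^(−t/τ₂))/(τ₁ − τ₂)].
At t = 53.7: e^(−t/τ₁) = 0.14728, e^(−t/τ₂) = 0.19485.
C₂ = 1.87·[1 − (28.036·0.14728 − 32.834·0.19485)/(-4.7976)] = 1.87·0.52718 = 0.98582 mg/L.

0.986 mg/L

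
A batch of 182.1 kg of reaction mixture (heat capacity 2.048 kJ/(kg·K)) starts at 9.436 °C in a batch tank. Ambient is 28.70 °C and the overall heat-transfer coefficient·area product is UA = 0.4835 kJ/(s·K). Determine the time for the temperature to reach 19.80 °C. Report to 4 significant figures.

595.6 s

M c_p dT/dt = −UA(T − T_amb).
τ = M c_p/UA = 771.336 s; T_ss = T_amb = 28.7000 °C.
T(t) = T_ss + (T₀ − T_ss)e^(−t/τ); set T = 19.80:
t = −τ ln[(T − T_ss)/(T₀ − T_ss)] = −771.336 · ln(0.462002) = 595.615 s.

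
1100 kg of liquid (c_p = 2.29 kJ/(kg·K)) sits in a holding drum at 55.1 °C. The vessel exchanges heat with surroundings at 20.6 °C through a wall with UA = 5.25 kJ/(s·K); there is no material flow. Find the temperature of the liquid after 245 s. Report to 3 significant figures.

Lumped-capacitance energy balance: M c_p dT/dt = UA(T_amb − T).
dT/dt = (T_ss − T)/τ with T_ss = T_amb = 20.600 °C, τ = M c_p/UA = 1100·2.29/5.25 = 479.81 s.
T approaches T_ss exponentially: T(t) = T_ss + (T₀ − T_ss) e^(−t/τ).
T(245) = 20.600 + (34.500)·0.60012 = 41.304 °C.

41.3 °C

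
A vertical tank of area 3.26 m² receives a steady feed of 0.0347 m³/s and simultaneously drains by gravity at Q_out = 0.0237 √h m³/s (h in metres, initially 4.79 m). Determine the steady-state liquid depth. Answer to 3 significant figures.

Level balance: A dh/dt = 0.0347 − 0.0237 √h. Setting dh/dt = 0:
Q_in = 0.0237 √h_ss ⇒ √h_ss = 0.0347/0.0237 = 1.4641.
h_ss = 1.4641² = 2.1437 m. (Since h₀ = 4.79 m > h_ss, the level will fall toward this value.)

2.14 m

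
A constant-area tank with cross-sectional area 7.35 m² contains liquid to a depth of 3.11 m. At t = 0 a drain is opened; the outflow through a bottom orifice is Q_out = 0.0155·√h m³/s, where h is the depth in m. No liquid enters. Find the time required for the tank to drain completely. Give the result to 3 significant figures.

A dh/dt = −Q_out = −0.0155 √h.
∫ h^(−1/2) dh = −(0.0155/A) ∫ dt, giving 2√h = 2√h₀ − (0.0155/A) t.
Tank is empty when √h = 0: t_empty = 2A√h₀/0.0155.
t_empty = 2·7.35·√3.11/0.0155 = 14.700·1.7635/0.0155 = 1672.5 s.

1670 s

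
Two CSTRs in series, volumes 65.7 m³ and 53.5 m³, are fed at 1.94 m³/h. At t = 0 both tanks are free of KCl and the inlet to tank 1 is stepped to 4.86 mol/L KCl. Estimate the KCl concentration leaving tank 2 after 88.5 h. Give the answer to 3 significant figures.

Each tank obeys Vᵢ dCᵢ/dt = Q(Cᵢ₋₁ − Cᵢ), so τᵢ = Vᵢ/Q.
τ₁ = 65.7/1.94 = 33.866 h; τ₂ = 53.5/1.94 = 27.577 h.
Tank 1: C₁ = C_in(1 − e^(−t/τ₁)). Tank 2 (τ₁ ≠ τ₂): C₂ = C_in[1 − (τ₁ e^(−t/τ₁) − τ₂ e^(−t/τ₂))/(τ₁ − τ₂)].
At t = 88.5: e^(−t/τ₁) = 0.073297, e^(−t/τ₂) = 0.040391.
C₂ = 4.86·[1 − (33.866·0.073297 − 27.577·0.040391)/(6.2887)] = 4.86·0.78240 = 3.8025 mol/L.

3.80 mol/L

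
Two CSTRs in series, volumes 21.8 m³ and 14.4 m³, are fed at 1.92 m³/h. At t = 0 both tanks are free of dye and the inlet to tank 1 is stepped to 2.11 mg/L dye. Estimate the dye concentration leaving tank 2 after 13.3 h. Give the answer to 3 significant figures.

0.880 mg/L

Species balance on tank i: dCᵢ/dt = (Cᵢ₋₁ − Cᵢ)/τᵢ with τᵢ = Vᵢ/Q.
τ₁ = 21.8/1.92 = 11.354 h; τ₂ = 14.4/1.92 = 7.5000 h.
Tank 1: C₁ = C_in(1 − e^(−t/τ₁)). Tank 2 (τ₁ ≠ τ₂): C₂ = C_in[1 − (τ₁ e^(−t/τ₁) − τ₂ e^(−t/τ₂))/(τ₁ − τ₂)].
At t = 13.3: e^(−t/τ₁) = 0.30994, e^(−t/τ₂) = 0.16977.
C₂ = 2.11·[1 − (11.354·0.30994 − 7.5000·0.16977)/(3.8542)] = 2.11·0.41729 = 0.88048 mg/L.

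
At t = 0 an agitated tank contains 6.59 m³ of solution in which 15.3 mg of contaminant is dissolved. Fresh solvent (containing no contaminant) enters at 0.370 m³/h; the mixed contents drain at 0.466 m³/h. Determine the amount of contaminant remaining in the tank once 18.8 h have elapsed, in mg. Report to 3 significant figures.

Let m(t) be the amount of contaminant. Volume: V(t) = V₀ + (Q_in − Q_out) t = 6.59 − 0.096000 t; V(18.8) = 4.7852 m³.
No contaminant enters, so dm/dt = −Q_out · (m/V).
Separate: dm/m = −Q_out dt/V(t) ⇒ ln(m/m₀) = −(Q_out/(Q_in−Q_out)) ln(V/V₀).
m = m₀ (V₀/V)^(Q_out/(Q_in−Q_out)) = 15.3 × (6.59/4.7852)^(-4.8542) = 3.2362 mg.

3.24 mg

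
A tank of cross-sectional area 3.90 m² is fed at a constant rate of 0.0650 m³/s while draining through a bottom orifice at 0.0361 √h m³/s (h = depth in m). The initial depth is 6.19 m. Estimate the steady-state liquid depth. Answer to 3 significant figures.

3.24 m

Level balance: A dh/dt = 0.0650 − 0.0361 √h. Setting dh/dt = 0:
Q_in = 0.0361 √h_ss ⇒ √h_ss = 0.0650/0.0361 = 1.8006.
h_ss = 1.8006² = 3.2420 m. (Since h₀ = 6.19 m > h_ss, the level will fall toward this value.)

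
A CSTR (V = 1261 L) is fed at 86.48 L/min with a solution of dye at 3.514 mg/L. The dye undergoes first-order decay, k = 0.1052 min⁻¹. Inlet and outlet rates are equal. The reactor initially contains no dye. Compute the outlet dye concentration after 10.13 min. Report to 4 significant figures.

1.148 mg/L

V dC/dt = Q(C_in − C) − k V C.
This is linear with rate a = Q/V + k = 0.173780 min⁻¹.
C_ss = Q C_in/(Q + kV) = 1.38676 mg/L; C(t) = C_ss + (C₀ − C_ss) e^(−a t).
C(10.13) = 1.38676 + (-1.38676)·e^(−0.173780·10.13) = 1.38676 + (-1.38676)·0.171977 = 1.14827 mg/L.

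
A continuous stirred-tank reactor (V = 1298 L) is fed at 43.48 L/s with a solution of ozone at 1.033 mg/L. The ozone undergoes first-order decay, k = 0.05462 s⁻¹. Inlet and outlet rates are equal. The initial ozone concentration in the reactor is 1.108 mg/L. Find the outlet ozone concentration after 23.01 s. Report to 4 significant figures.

0.4869 mg/L

V dC/dt = Q(C_in − C) − k V C.
dC/dt = (Q/V) C_in − (Q/V + k) C; effective rate a = Q/V + k = 0.0334977 + 0.05462 = 0.0881177 s⁻¹.
C_ss = Q C_in/(Q + kV) = 0.392692 mg/L; C(t) = C_ss + (C₀ − C_ss) e^(−a t).
C(23.01) = 0.392692 + (0.715308)·e^(−0.0881177·23.01) = 0.392692 + (0.715308)·0.131653 = 0.486864 mg/L.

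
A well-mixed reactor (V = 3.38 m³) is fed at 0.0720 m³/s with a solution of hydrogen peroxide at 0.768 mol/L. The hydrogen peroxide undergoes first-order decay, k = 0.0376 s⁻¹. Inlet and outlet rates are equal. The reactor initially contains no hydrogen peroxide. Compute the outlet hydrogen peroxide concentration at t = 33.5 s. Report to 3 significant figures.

Species balance: V dC/dt = Q C_in − Q C − k V C.
This is linear with rate a = Q/V + k = 0.058902 s⁻¹.
C_ss = Q C_in/(Q + kV) = 0.27775 mol/L; C(t) = C_ss + (C₀ − C_ss) e^(−a t).
C(33.5) = 0.27775 + (-0.27775)·e^(−0.058902·33.5) = 0.27775 + (-0.27775)·0.13901 = 0.23914 mol/L.

0.239 mol/L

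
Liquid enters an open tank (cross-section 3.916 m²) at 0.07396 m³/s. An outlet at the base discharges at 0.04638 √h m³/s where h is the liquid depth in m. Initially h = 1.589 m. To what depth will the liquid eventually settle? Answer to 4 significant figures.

A dh/dt = Q_in − 0.04638 √h. Steady state requires inflow = outflow:
Q_in = 0.04638 √h_ss ⇒ √h_ss = 0.07396/0.04638 = 1.59465.
h_ss = 1.59465² = 2.54292 m. (Since h₀ = 1.589 m < h_ss, the level will rise toward this value.)

2.543 m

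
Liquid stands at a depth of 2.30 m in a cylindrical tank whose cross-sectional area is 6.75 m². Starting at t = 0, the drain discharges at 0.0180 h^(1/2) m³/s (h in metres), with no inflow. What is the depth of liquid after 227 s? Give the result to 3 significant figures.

Accumulation of liquid (constant cross-section A): A dh/dt = −0.0180 √h.
∫ h^(−1/2) dh = −(0.0180/A) ∫ dt, giving 2√h = 2√h₀ − (0.0180/A) t.
√h = √2.30 − 0.0180·227/(2·6.75) = 1.5166 − 0.30267 = 1.2139.
h = 1.2139² = 1.4736 m.

1.47 m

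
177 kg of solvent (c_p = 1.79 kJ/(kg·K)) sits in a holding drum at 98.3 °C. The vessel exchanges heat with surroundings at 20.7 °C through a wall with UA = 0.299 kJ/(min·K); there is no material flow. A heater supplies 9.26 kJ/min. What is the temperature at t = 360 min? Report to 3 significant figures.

Heat balance on the well-mixed liquid: M c_p dT/dt = −UA(T − T_amb) + Q̇.
dT/dt = (T_ss − T)/τ with T_ss = T_amb + Q̇/UA = 20.7 + 9.26/0.299 = 51.670 °C, τ = M c_p/UA = 177·1.79/0.299 = 1059.6 min.
Solution: T(t) = T_ss + (T₀ − T_ss) e^(−t/τ).
T(360) = 51.670 + (46.630)·0.71196 = 84.868 °C.

84.9 °C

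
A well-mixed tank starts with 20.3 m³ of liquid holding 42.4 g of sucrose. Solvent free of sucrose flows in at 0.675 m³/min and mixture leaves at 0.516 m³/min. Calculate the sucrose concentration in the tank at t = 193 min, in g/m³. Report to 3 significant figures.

Total volume: dV/dt = Q_in − Q_out = 0.15900 m³/min, so V(t) = 20.3 + 0.15900 t and V(193) = 50.987 m³.
Species balance (pure solvent in): dm/dt = −Q_out · m/V(t).
dm/m = −Q_out dt/(V₀ + 0.15900 t); integrating gives ln(m/m₀) = −(Q_out/(Q_in−Q_out)) ln(V/V₀).
m = m₀ (V₀/V)^(Q_out/(Q_in−Q_out)) = 42.4 × (20.3/50.987)^(3.2453) = 2.1349 g.
C = m/V = 2.1349/50.987 = 0.041871 g/m³.

0.0419 g/m³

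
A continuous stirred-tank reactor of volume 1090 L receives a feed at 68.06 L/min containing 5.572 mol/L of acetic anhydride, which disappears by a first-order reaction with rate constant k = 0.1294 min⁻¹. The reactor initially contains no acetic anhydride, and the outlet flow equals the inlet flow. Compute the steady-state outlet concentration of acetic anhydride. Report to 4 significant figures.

1.814 mol/L

Species balance: V dC/dt = Q C_in − Q C − k V C.
At steady state: 0 = Q C_in − (Q + kV) C_ss, so C_ss = Q C_in/(Q + kV).
C_ss = 68.06·5.572/(68.06 + 0.1294·1090) = 379.230/209.106 = 1.81358 mol/L.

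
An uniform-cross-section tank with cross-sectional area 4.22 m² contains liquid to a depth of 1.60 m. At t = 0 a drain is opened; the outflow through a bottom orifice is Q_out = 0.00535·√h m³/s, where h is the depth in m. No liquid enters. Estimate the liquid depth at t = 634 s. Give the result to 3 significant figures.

With no inflow, A dh/dt = −0.00535 √h.
This is separable: 2 d(√h)/dt = −0.00535/A, so √h = √h₀ − (0.00535/(2A)) t.
√h = √1.60 − 0.00535·634/(2·4.22) = 1.2649 − 0.40188 = 0.86303.
h = 0.86303² = 0.74482 m.

0.745 m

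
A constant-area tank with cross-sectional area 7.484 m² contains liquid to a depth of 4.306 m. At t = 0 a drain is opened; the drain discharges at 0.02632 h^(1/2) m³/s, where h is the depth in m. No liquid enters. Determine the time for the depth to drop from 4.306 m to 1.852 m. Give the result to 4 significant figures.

Unsteady balance on liquid volume: A dh/dt = −0.02632 √h.
This is separable: 2 d(√h)/dt = −0.02632/A, so √h = √h₀ − (0.02632/(2A)) t.
t = 2A(√h₀ − √h)/0.02632 = 2·7.484·(√4.306 − √1.852)/0.02632
  = 14.9680 × (2.07509 − 1.36088) / 0.02632 = 406.165 s.

406.2 s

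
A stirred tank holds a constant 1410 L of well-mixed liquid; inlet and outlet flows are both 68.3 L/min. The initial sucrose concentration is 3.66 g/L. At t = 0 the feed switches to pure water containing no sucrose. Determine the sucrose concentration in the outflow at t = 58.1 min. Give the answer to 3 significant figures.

0.219 g/L

Species balance on the tank: V dC/dt = Q(C_in − C).
Rewrite as dC/dt + C/τ = C_in/τ, τ = V/Q = 20.644 min.
Solution: C(t) = C_in + (C₀ − C_in) e^(−t/τ).
C(58.1) = 0 + (3.66 − 0)·e^(−58.1/20.644) = 0 + (3.6600)·0.059944 = 0.21939 g/L.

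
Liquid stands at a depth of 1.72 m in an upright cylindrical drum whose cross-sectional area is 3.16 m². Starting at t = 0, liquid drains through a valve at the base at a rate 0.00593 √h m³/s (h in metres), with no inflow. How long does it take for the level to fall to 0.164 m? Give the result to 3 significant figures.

966 s

A dh/dt = −Q_out = −0.00593 √h.
∫ h^(−1/2) dh = −(0.00593/A) ∫ dt, giving 2√h = 2√h₀ − (0.00593/A) t.
t = 2A(√h₀ − √h)/0.00593 = 2·3.16·(√1.72 − √0.164)/0.00593
  = 6.3200 × (1.3115 − 0.40497) / 0.00593 = 966.14 s.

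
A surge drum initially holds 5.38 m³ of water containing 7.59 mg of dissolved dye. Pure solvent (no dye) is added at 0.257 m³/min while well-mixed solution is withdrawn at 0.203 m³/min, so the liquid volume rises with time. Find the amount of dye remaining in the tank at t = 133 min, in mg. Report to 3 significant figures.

0.313 mg

Let m(t) be the amount of dye. Volume: V(t) = V₀ + (Q_in − Q_out) t = 5.38 + 0.054000 t; V(133) = 12.562 m³.
Species balance (pure solvent in): dm/dt = −Q_out · m/V(t).
Separate: dm/m = −Q_out dt/V(t) ⇒ ln(m/m₀) = −(Q_out/(Q_in−Q_out)) ln(V/V₀).
m = m₀ (V₀/V)^(Q_out/(Q_in−Q_out)) = 7.59 × (5.38/12.562)^(3.7593) = 0.31318 mg.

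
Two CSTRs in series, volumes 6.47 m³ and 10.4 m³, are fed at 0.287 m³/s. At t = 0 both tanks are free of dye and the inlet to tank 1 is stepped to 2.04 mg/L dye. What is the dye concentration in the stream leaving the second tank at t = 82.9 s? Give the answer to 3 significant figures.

Species balance on tank i: dCᵢ/dt = (Cᵢ₋₁ − Cᵢ)/τᵢ with τᵢ = Vᵢ/Q.
τ₁ = 6.47/0.287 = 22.544 s; τ₂ = 10.4/0.287 = 36.237 s.
Solving the cascade with C₁(0)=C₂(0)=0 gives C₂(t) = C_in[1 − (τ₁ e^(−t/τ₁) − τ₂ e^(−t/τ₂))/(τ₁ − τ₂)].
At t = 82.9: e^(−t/τ₁) = 0.025291, e^(−t/τ₂) = 0.10150.
C₂ = 2.04·[1 − (22.544·0.025291 − 36.237·0.10150)/(-13.693)] = 2.04·0.77304 = 1.5770 mg/L.

1.58 mg/L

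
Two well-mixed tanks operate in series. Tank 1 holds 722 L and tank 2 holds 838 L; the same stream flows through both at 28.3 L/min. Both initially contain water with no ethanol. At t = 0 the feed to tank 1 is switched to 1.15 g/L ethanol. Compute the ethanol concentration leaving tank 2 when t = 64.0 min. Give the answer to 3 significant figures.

0.776 g/L

Each tank obeys Vᵢ dCᵢ/dt = Q(Cᵢ₋₁ − Cᵢ), so τᵢ = Vᵢ/Q.
τ₁ = 722/28.3 = 25.512 min; τ₂ = 838/28.3 = 29.611 min.
Solving the cascade with C₁(0)=C₂(0)=0 gives C₂(t) = C_in[1 − (τ₁ e^(−t/τ₁) − τ₂ e^(−t/τ₂))/(τ₁ − τ₂)].
At t = 64.0: e^(−t/τ₁) = 0.081383, e^(−t/τ₂) = 0.11517.
C₂ = 1.15·[1 − (25.512·0.081383 − 29.611·0.11517)/(-4.0989)] = 1.15·0.67453 = 0.77571 g/L.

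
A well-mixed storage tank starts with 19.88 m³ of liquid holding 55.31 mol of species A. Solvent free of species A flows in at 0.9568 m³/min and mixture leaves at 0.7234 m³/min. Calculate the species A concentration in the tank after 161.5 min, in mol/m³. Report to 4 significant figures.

0.03558 mol/m³

Let m(t) be the amount of species A. Volume: V(t) = V₀ + (Q_in − Q_out) t = 19.88 + 0.233400 t; V(161.5) = 57.5741 m³.
Solute balance: dm/dt = 0 − Q_out C = −Q_out m/V(t).
Separate: dm/m = −Q_out dt/V(t) ⇒ ln(m/m₀) = −(Q_out/(Q_in−Q_out)) ln(V/V₀).
m = m₀ (V₀/V)^(Q_out/(Q_in−Q_out)) = 55.31 × (19.88/57.5741)^(3.09940) = 2.04865 mol.
C = m/V = 2.04865/57.5741 = 0.0355828 mol/m³.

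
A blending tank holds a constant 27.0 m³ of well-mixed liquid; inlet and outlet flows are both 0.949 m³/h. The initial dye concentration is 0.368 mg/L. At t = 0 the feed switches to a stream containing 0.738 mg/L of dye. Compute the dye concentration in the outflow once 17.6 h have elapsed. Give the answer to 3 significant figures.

0.539 mg/L

Accumulation = in − out for the solute gives V dC/dt = Q(C_in − C).
So dC/dt = (C_in − C)/τ with τ = V/Q = 27.0/0.949 = 28.451 h.
Integrating: C(t) = C_in + (C₀ − C_in) e^(−t/τ).
C(17.6) = 0.738 + (0.368 − 0.738)·e^(−17.6/28.451) = 0.738 + (-0.37000)·0.53869 = 0.53868 mg/L.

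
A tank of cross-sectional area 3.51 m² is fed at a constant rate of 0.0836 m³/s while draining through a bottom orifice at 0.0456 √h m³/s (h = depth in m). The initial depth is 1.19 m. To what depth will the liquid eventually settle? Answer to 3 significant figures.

Mass balance (ρ constant): A dh/dt = Q_in − 0.0456 √h. At steady state dh/dt = 0:
Q_in = 0.0456 √h_ss ⇒ √h_ss = 0.0836/0.0456 = 1.8333.
h_ss = 1.8333² = 3.3611 m. (Since h₀ = 1.19 m < h_ss, the level will rise toward this value.)

3.36 m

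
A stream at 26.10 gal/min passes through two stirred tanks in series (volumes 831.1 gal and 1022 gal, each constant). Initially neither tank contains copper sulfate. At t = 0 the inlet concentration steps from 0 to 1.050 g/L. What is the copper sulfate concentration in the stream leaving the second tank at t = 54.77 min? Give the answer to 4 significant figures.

0.4806 g/L

Each tank obeys Vᵢ dCᵢ/dt = Q(Cᵢ₋₁ − Cᵢ), so τᵢ = Vᵢ/Q.
τ₁ = 831.1/26.10 = 31.8429 min; τ₂ = 1022/26.10 = 39.1571 min.
Solving the cascade with C₁(0)=C₂(0)=0 gives C₂(t) = C_in[1 − (τ₁ e^(−t/τ₁) − τ₂ e^(−t/τ₂))/(τ₁ − τ₂)].
At t = 54.77: e^(−t/τ₁) = 0.179065, e^(−t/τ₂) = 0.246912.
C₂ = 1.050·[1 − (31.8429·0.179065 − 39.1571·0.246912)/(-7.31418)] = 1.050·0.457713 = 0.480598 g/L.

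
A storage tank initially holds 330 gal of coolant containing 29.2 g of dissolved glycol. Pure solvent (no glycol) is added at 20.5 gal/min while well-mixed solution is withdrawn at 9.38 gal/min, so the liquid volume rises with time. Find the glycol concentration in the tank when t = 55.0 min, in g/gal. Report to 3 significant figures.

Let m(t) be the amount of glycol. Volume: V(t) = V₀ + (Q_in − Q_out) t = 330 + 11.120 t; V(55.0) = 941.60 gal.
No glycol enters, so dm/dt = −Q_out · (m/V).
dm/m = −Q_out dt/(V₀ + 11.120 t); integrating gives ln(m/m₀) = −(Q_out/(Q_in−Q_out)) ln(V/V₀).
m = m₀ (V₀/V)^(Q_out/(Q_in−Q_out)) = 29.2 × (330/941.60)^(0.84353) = 12.058 g.
C = m/V = 12.058/941.60 = 0.012806 g/gal.

0.0128 g/gal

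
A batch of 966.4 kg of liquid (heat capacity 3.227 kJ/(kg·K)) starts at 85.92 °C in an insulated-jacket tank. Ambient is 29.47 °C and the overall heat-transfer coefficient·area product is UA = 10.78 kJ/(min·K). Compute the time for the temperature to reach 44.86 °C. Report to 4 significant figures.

376.0 min

Lumped-capacitance energy balance: M c_p dT/dt = UA(T_amb − T).
τ = M c_p/UA = 289.292 min; T_ss = T_amb = 29.4700 °C.
T(t) = T_ss + (T₀ − T_ss)e^(−t/τ); set T = 44.86:
t = −τ ln[(T − T_ss)/(T₀ − T_ss)] = −289.292 · ln(0.272631) = 375.975 min.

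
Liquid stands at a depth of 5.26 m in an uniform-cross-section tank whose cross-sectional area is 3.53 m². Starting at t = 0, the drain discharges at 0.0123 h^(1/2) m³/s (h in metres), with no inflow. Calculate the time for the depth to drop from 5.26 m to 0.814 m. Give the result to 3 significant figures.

799 s

With no inflow, A dh/dt = −0.0123 √h.
Separate and integrate: 2(√h − √h₀) = −(0.0123/A) t.
t = 2A(√h₀ − √h)/0.0123 = 2·3.53·(√5.26 − √0.814)/0.0123
  = 7.0600 × (2.2935 − 0.90222) / 0.0123 = 798.55 s.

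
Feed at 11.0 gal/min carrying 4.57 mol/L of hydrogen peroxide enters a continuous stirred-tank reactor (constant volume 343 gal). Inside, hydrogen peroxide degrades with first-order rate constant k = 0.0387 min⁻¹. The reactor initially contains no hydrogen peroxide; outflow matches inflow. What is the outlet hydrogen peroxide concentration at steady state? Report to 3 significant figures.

2.07 mol/L

Species balance: V dC/dt = Q C_in − Q C − k V C.
At steady state: 0 = Q C_in − (Q + kV) C_ss, so C_ss = Q C_in/(Q + kV).
C_ss = 11.0·4.57/(11.0 + 0.0387·343) = 50.270/24.274 = 2.0709 mol/L.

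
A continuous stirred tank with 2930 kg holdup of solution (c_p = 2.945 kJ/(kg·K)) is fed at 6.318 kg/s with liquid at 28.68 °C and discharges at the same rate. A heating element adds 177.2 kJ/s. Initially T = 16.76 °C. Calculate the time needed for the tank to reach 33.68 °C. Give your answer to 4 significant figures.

M c_p dT/dt = ṁ c_p (T_in − T) + Q̇.
τ = M/ṁ = 463.754 s; T_ss = T_in + Q̇/(ṁ c_p) = 38.2035 °C.
T(t) = T_ss + (T₀ − T_ss) e^(−t/τ). Set T = 33.68:
e^(−t/τ) = (33.68 − 38.2035)/(16.76 − 38.2035) = 0.210951
t = −463.754 · ln(0.210951) = 721.661 s.

721.7 s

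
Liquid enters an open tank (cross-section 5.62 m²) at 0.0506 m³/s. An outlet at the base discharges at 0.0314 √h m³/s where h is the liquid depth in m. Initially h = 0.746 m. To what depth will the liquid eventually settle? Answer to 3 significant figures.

A dh/dt = Q_in − 0.0314 √h. Steady state requires inflow = outflow:
Q_in = 0.0314 √h_ss ⇒ √h_ss = 0.0506/0.0314 = 1.6115.
h_ss = 1.6115² = 2.5968 m. (Since h₀ = 0.746 m < h_ss, the level will rise toward this value.)

2.60 m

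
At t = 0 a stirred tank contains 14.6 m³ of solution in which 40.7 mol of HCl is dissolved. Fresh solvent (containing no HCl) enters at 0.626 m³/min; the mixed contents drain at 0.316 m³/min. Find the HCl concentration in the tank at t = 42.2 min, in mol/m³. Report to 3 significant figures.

0.766 mol/m³

Total volume: dV/dt = Q_in − Q_out = 0.31000 m³/min, so V(t) = 14.6 + 0.31000 t and V(42.2) = 27.682 m³.
Species balance (pure solvent in): dm/dt = −Q_out · m/V(t).
dm/m = −Q_out dt/(V₀ + 0.31000 t); integrating gives ln(m/m₀) = −(Q_out/(Q_in−Q_out)) ln(V/V₀).
m = m₀ (V₀/V)^(Q_out/(Q_in−Q_out)) = 40.7 × (14.6/27.682)^(1.0194) = 21.202 mol.
C = m/V = 21.202/27.682 = 0.76590 mol/m³.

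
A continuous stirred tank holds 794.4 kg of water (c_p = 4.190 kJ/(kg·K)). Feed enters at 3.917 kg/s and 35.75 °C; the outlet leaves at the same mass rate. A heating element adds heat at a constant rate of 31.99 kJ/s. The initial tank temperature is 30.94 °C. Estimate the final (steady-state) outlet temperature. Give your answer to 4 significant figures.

M c_p dT/dt = ṁ c_p (T_in − T) + Q̇.
At steady state dT/dt = 0 ⇒ T_ss = T_in + Q̇/(ṁ c_p) = 35.75 + 31.99/(3.917·4.190) = 37.6992 °C.

37.70 °C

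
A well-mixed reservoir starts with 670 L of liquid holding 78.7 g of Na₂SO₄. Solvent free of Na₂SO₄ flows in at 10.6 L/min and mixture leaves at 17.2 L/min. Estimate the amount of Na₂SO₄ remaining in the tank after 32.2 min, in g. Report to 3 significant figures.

Total volume: dV/dt = Q_in − Q_out = -6.6000 L/min, so V(t) = 670 − 6.6000 t and V(32.2) = 457.48 L.
Solute balance: dm/dt = 0 − Q_out C = −Q_out m/V(t).
dm/m = −Q_out dt/(V₀ − 6.6000 t); integrating gives ln(m/m₀) = −(Q_out/(Q_in−Q_out)) ln(V/V₀).
m = m₀ (V₀/V)^(Q_out/(Q_in−Q_out)) = 78.7 × (670/457.48)^(-2.6061) = 29.117 g.

29.1 g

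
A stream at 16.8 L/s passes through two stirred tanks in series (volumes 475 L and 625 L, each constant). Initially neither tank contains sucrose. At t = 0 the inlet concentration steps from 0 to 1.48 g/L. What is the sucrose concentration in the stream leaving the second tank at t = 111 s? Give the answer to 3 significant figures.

Each tank obeys Vᵢ dCᵢ/dt = Q(Cᵢ₋₁ − Cᵢ), so τᵢ = Vᵢ/Q.
τ₁ = 475/16.8 = 28.274 s; τ₂ = 625/16.8 = 37.202 s.
Solving the cascade with C₁(0)=C₂(0)=0 gives C₂(t) = C_in[1 − (τ₁ e^(−t/τ₁) − τ₂ e^(−t/τ₂))/(τ₁ − τ₂)].
At t = 111: e^(−t/τ₁) = 0.019724, e^(−t/τ₂) = 0.050606.
C₂ = 1.48·[1 − (28.274·0.019724 − 37.202·0.050606)/(-8.9286)] = 1.48·0.85160 = 1.2604 g/L.

1.26 g/L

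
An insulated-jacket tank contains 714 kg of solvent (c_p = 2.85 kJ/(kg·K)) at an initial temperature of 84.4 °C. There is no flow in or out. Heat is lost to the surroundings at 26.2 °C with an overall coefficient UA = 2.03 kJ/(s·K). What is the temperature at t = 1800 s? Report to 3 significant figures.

Unsteady energy balance on the tank contents: M c_p dT/dt = −UA(T − T_amb).
dT/dt = (T_ss − T)/τ with T_ss = T_amb = 26.200 °C, τ = M c_p/UA = 714·2.85/2.03 = 1002.4 s.
Solution: T(t) = T_ss + (T₀ − T_ss) e^(−t/τ).
T(1800) = 26.200 + (58.200)·0.16602 = 35.862 °C.

35.9 °C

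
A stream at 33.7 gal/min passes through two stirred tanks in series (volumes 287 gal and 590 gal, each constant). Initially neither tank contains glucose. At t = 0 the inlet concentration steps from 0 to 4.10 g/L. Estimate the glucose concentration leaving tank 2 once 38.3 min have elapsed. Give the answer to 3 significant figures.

3.25 g/L

Each tank obeys Vᵢ dCᵢ/dt = Q(Cᵢ₋₁ − Cᵢ), so τᵢ = Vᵢ/Q.
τ₁ = 287/33.7 = 8.5163 min; τ₂ = 590/33.7 = 17.507 min.
Tank 1: C₁ = C_in(1 − e^(−t/τ₁)). Tank 2 (τ₁ ≠ τ₂): C₂ = C_in[1 − (τ₁ e^(−t/τ₁) − τ₂ e^(−t/τ₂))/(τ₁ − τ₂)].
At t = 38.3: e^(−t/τ₁) = 0.011140, e^(−t/τ₂) = 0.11218.
C₂ = 4.10·[1 − (8.5163·0.011140 − 17.507·0.11218)/(-8.9911)] = 4.10·0.79211 = 3.2477 g/L.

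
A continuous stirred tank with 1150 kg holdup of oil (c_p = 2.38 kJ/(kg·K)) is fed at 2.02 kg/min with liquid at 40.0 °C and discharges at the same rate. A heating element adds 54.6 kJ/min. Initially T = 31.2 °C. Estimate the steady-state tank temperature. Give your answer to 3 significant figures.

51.4 °C

Unsteady energy balance on the tank contents: M c_p dT/dt = ṁ c_p (T_in − T) + 54.6.
At steady state dT/dt = 0 ⇒ T_ss = T_in + Q̇/(ṁ c_p) = 40.0 + 54.6/(2.02·2.38) = 51.357 °C.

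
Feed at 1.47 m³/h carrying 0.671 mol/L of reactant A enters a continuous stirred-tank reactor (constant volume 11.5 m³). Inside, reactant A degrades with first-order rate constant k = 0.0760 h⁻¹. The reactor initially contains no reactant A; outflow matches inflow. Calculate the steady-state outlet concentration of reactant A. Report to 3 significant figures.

Species balance: V dC/dt = Q C_in − Q C − k V C.
At steady state: 0 = Q C_in − (Q + kV) C_ss, so C_ss = Q C_in/(Q + kV).
C_ss = 1.47·0.671/(1.47 + 0.0760·11.5) = 0.98637/2.3440 = 0.42081 mol/L.

0.421 mol/L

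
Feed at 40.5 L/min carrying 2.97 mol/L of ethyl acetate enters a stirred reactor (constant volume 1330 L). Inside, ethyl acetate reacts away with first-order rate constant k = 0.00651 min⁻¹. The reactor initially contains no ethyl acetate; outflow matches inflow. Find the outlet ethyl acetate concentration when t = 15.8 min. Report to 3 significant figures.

Accumulation = in − out − consumed: V dC/dt = Q C_in − Q C − k V C.
dC/dt = (Q/V) C_in − (Q/V + k) C; effective rate a = Q/V + k = 0.030451 + 0.00651 = 0.036961 min⁻¹.
C_ss = Q C_in/(Q + kV) = 2.4469 mol/L; C(t) = C_ss + (C₀ − C_ss) e^(−a t).
C(15.8) = 2.4469 + (-2.4469)·e^(−0.036961·15.8) = 2.4469 + (-2.4469)·0.55767 = 1.0823 mol/L.

1.08 mol/L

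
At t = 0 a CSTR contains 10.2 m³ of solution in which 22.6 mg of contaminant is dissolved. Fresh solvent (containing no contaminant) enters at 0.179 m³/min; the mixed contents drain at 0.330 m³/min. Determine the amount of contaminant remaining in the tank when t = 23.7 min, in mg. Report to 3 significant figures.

Let m(t) be the amount of contaminant. Volume: V(t) = V₀ + (Q_in − Q_out) t = 10.2 − 0.15100 t; V(23.7) = 6.6213 m³.
Species balance (pure solvent in): dm/dt = −Q_out · m/V(t).
Separate: dm/m = −Q_out dt/V(t) ⇒ ln(m/m₀) = −(Q_out/(Q_in−Q_out)) ln(V/V₀).
m = m₀ (V₀/V)^(Q_out/(Q_in−Q_out)) = 22.6 × (10.2/6.6213)^(-2.1854) = 8.7902 mg.

8.79 mg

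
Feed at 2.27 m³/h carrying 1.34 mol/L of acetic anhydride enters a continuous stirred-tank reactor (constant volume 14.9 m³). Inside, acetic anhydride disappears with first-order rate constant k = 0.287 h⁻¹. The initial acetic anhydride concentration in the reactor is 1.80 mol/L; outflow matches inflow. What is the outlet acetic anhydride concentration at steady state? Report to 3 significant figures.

V dC/dt = Q(C_in − C) − k V C.
At steady state: 0 = Q C_in − (Q + kV) C_ss, so C_ss = Q C_in/(Q + kV).
C_ss = 2.27·1.34/(2.27 + 0.287·14.9) = 3.0418/6.5463 = 0.46466 mol/L.

0.465 mol/L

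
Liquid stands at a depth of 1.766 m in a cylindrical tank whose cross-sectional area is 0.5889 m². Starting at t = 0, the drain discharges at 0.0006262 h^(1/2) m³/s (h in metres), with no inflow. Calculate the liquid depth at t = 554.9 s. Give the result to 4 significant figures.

1.069 m

A dh/dt = −Q_out = −0.0006262 √h.
This is separable: 2 d(√h)/dt = −0.0006262/A, so √h = √h₀ − (0.0006262/(2A)) t.
√h = √1.766 − 0.0006262·554.9/(2·0.5889) = 1.32891 − 0.295023 = 1.03389.
h = 1.03389² = 1.06892 m.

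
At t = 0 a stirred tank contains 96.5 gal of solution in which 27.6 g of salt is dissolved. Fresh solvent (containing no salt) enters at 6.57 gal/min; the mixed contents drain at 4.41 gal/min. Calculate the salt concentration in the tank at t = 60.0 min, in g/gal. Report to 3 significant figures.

0.0215 g/gal

Let m(t) be the amount of salt. Volume: V(t) = V₀ + (Q_in − Q_out) t = 96.5 + 2.1600 t; V(60.0) = 226.10 gal.
No salt enters, so dm/dt = −Q_out · (m/V).
Separate: dm/m = −Q_out dt/V(t) ⇒ ln(m/m₀) = −(Q_out/(Q_in−Q_out)) ln(V/V₀).
m = m₀ (V₀/V)^(Q_out/(Q_in−Q_out)) = 27.6 × (96.5/226.10)^(2.0417) = 4.8524 g.
C = m/V = 4.8524/226.10 = 0.021461 g/gal.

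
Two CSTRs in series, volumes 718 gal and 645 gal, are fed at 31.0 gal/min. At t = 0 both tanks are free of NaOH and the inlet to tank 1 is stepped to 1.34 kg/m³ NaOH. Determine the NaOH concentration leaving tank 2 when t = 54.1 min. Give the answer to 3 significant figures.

0.944 kg/m³

Species balance on tank i: dCᵢ/dt = (Cᵢ₋₁ − Cᵢ)/τᵢ with τᵢ = Vᵢ/Q.
τ₁ = 718/31.0 = 23.161 min; τ₂ = 645/31.0 = 20.806 min.
Solving the cascade with C₁(0)=C₂(0)=0 gives C₂(t) = C_in[1 − (τ₁ e^(−t/τ₁) − τ₂ e^(−t/τ₂))/(τ₁ − τ₂)].
At t = 54.1: e^(−t/τ₁) = 0.096734, e^(−t/τ₂) = 0.074262.
C₂ = 1.34·[1 − (23.161·0.096734 − 20.806·0.074262)/(2.3548)] = 1.34·0.70472 = 0.94432 kg/m³.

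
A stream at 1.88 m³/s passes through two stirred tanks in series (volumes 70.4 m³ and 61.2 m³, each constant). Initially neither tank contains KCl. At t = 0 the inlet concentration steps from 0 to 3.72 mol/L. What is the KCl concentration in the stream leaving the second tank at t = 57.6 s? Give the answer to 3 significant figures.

1.82 mol/L

Time constants: τᵢ = Vᵢ/Q for each well-mixed tank.
τ₁ = 70.4/1.88 = 37.447 s; τ₂ = 61.2/1.88 = 32.553 s.
Solving the cascade with C₁(0)=C₂(0)=0 gives C₂(t) = C_in[1 − (τ₁ e^(−t/τ₁) − τ₂ e^(−t/τ₂))/(τ₁ − τ₂)].
At t = 57.6: e^(−t/τ₁) = 0.21477, e^(−t/τ₂) = 0.17043.
C₂ = 3.72·[1 − (37.447·0.21477 − 32.553·0.17043)/(4.8936)] = 3.72·0.49028 = 1.8239 mol/L.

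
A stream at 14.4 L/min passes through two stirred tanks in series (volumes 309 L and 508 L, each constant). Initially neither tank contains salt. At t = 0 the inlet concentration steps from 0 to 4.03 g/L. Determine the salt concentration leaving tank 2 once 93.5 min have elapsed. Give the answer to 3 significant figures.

3.38 g/L

Each tank obeys Vᵢ dCᵢ/dt = Q(Cᵢ₋₁ − Cᵢ), so τᵢ = Vᵢ/Q.
τ₁ = 309/14.4 = 21.458 min; τ₂ = 508/14.4 = 35.278 min.
Tank 1: C₁ = C_in(1 − e^(−t/τ₁)). Tank 2 (τ₁ ≠ τ₂): C₂ = C_in[1 − (τ₁ e^(−t/τ₁) − τ₂ e^(−t/τ₂))/(τ₁ − τ₂)].
At t = 93.5: e^(−t/τ₁) = 0.012813, e^(−t/τ₂) = 0.070623.
C₂ = 4.03·[1 − (21.458·0.012813 − 35.278·0.070623)/(-13.819)] = 4.03·0.83961 = 3.3836 g/L.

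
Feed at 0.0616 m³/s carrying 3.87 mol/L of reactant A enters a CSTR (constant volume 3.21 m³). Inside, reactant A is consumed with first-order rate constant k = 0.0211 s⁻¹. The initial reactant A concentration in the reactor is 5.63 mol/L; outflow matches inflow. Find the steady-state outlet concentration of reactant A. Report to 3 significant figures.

V dC/dt = Q(C_in − C) − k V C.
At steady state: 0 = Q C_in − (Q + kV) C_ss, so C_ss = Q C_in/(Q + kV).
C_ss = 0.0616·3.87/(0.0616 + 0.0211·3.21) = 0.23839/0.12933 = 1.8433 mol/L.

1.84 mol/L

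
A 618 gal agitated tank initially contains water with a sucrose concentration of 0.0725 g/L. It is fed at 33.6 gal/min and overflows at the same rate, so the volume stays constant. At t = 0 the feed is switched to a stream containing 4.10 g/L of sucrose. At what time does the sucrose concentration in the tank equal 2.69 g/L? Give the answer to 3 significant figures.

Species balance: V dC/dt = Q(C_in − C) ⇒ τ = V/Q = 18.393 min.
C(t) = C_in + (C₀ − C_in) e^(−t/τ). Set C = 2.69 and solve for t:
e^(−t/τ) = (C − C_in)/(C₀ − C_in) = (2.69 − 4.10)/(0.0725 − 4.10) = 0.35009
t = −τ ln(…) = 18.393 × 1.0496 = 19.304 min.

19.3 min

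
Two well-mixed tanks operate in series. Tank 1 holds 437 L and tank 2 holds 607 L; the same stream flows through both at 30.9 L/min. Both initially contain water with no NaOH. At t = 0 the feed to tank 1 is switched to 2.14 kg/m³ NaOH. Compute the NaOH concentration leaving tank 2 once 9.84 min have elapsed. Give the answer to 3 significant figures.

0.253 kg/m³

Time constants: τᵢ = Vᵢ/Q for each well-mixed tank.
τ₁ = 437/30.9 = 14.142 min; τ₂ = 607/30.9 = 19.644 min.
Solving the cascade with C₁(0)=C₂(0)=0 gives C₂(t) = C_in[1 − (τ₁ e^(−t/τ₁) − τ₂ e^(−t/τ₂))/(τ₁ − τ₂)].
At t = 9.84: e^(−t/τ₁) = 0.49869, e^(−t/τ₂) = 0.60598.
C₂ = 2.14·[1 − (14.142·0.49869 − 19.644·0.60598)/(-5.5016)] = 2.14·0.11823 = 0.25300 kg/m³.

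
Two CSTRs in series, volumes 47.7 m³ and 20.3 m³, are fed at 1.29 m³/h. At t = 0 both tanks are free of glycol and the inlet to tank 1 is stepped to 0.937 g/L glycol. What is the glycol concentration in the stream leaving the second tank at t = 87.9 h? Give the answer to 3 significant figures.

0.788 g/L

Species balance on tank i: dCᵢ/dt = (Cᵢ₋₁ − Cᵢ)/τᵢ with τᵢ = Vᵢ/Q.
τ₁ = 47.7/1.29 = 36.977 h; τ₂ = 20.3/1.29 = 15.736 h.
Solving the cascade with C₁(0)=C₂(0)=0 gives C₂(t) = C_in[1 − (τ₁ e^(−t/τ₁) − τ₂ e^(−t/τ₂))/(τ₁ − τ₂)].
At t = 87.9: e^(−t/τ₁) = 0.092813, e^(−t/τ₂) = 0.0037509.
C₂ = 0.937·[1 − (36.977·0.092813 − 15.736·0.0037509)/(21.240)] = 0.937·0.84120 = 0.78821 g/L.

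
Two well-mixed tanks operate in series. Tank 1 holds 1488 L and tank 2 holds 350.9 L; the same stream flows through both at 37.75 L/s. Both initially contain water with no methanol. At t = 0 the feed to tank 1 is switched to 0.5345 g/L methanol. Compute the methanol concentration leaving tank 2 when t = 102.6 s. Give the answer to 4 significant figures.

Species balance on tank i: dCᵢ/dt = (Cᵢ₋₁ − Cᵢ)/τᵢ with τᵢ = Vᵢ/Q.
τ₁ = 1488/37.75 = 39.4172 s; τ₂ = 350.9/37.75 = 9.29536 s.
Solving the cascade with C₁(0)=C₂(0)=0 gives C₂(t) = C_in[1 − (τ₁ e^(−t/τ₁) − τ₂ e^(−t/τ₂))/(τ₁ − τ₂)].
At t = 102.6: e^(−t/τ₁) = 0.0740568, e^(−t/τ₂) = 1.60828e-05.
C₂ = 0.5345·[1 − (39.4172·0.0740568 − 9.29536·1.60828e-05)/(30.1219)] = 0.5345·0.903095 = 0.482704 g/L.

0.4827 g/L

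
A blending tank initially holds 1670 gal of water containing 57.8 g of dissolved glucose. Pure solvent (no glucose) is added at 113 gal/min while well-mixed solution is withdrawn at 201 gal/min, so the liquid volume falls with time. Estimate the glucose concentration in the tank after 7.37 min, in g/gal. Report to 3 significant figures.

Total volume: dV/dt = Q_in − Q_out = -88.000 gal/min, so V(t) = 1670 − 88.000 t and V(7.37) = 1021.4 gal.
Solute balance: dm/dt = 0 − Q_out C = −Q_out m/V(t).
Separate: dm/m = −Q_out dt/V(t) ⇒ ln(m/m₀) = −(Q_out/(Q_in−Q_out)) ln(V/V₀).
m = m₀ (V₀/V)^(Q_out/(Q_in−Q_out)) = 57.8 × (1670/1021.4)^(-2.2841) = 18.805 g.
C = m/V = 18.805/1021.4 = 0.018410 g/gal.

0.0184 g/gal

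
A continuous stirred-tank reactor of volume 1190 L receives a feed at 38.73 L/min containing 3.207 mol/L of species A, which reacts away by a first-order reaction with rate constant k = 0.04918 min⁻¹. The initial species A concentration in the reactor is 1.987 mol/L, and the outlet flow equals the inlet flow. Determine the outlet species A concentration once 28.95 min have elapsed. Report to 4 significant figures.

Species balance: V dC/dt = Q C_in − Q C − k V C.
This is linear with rate a = Q/V + k = 0.0817262 min⁻¹.
C_ss = Q C_in/(Q + kV) = 1.27714 mol/L; C(t) = C_ss + (C₀ − C_ss) e^(−a t).
C(28.95) = 1.27714 + (0.709861)·e^(−0.0817262·28.95) = 1.27714 + (0.709861)·0.0938578 = 1.34376 mol/L.

1.344 mol/L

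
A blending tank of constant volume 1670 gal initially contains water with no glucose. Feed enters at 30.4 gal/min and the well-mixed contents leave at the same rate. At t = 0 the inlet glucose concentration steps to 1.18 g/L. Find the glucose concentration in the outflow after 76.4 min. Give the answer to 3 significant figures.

Transient balance on the dissolved component: V dC/dt = Q(C_in − C).
So dC/dt = (C_in − C)/τ with τ = V/Q = 1670/30.4 = 54.934 min.
Integrating: C(t) = C_in + (C₀ − C_in) e^(−t/τ).
C(76.4) = 1.18 + (0 − 1.18)·e^(−76.4/54.934) = 1.18 + (-1.1800)·0.24889 = 0.88631 g/L.

0.886 g/L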